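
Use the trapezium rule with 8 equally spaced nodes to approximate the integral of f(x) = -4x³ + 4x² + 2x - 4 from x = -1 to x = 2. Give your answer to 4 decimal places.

-12.1837

h = (2 − (-1))/7 = 0.428571.
Nodes x₀,…,x₇ = -1, -0.571429, -0.142857, 0.285714, 0.714286, 1.142857, 1.571429, 2.
f(x) = -4x³ + 4x² + 2x - 4: f₀=2, f₁=-3.090379, f₂=-4.192420, f₃=-3.195335, f₄=-1.988338, f₅=-2.460641, f₆=-6.501458, f₇=-16.
(h/2)·[f₀ + 2f₁ + 2f₂ + 2f₃ + 2f₄ + 2f₅ + 2f₆ + f₇] = 0.214286·(-56.857143) = -12.1837.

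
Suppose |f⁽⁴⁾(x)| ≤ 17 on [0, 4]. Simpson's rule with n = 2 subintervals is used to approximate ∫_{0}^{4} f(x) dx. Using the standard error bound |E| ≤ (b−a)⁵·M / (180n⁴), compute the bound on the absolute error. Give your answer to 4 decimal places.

6.0444

|E| ≤ (4)⁵·17 / (180·2⁴) = 17408/2880 = 6.0444.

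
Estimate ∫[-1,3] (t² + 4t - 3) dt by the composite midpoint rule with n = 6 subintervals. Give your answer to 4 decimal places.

13.1852

h = (3 − (-1))/6 = 0.666667.
Midpoints m₁,…,m₆ = -0.666667, 0, 0.666667, 1.333333, 2, 2.666667.
f(m₁)=-5.222222, f(m₂)=-3, f(m₃)=0.111111, f(m₄)=4.111111, f(m₅)=9, f(m₆)=14.777778.
h·[f(m₁) + f(m₂) + f(m₃) + f(m₄) + f(m₅) + f(m₆)] = 0.666667·(19.777778) = 13.1852.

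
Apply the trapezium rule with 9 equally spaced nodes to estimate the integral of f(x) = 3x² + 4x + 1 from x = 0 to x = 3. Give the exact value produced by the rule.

h = (3 − 0)/8 = 0.375.
Nodes x₀,…,x₈ = 0, 0.375, 0.75, 1.125, 1.5, 1.875, 2.25, 2.625, 3.
f(x) = 3x² + 4x + 1: f₀=1, f₁=2.921875, f₂=5.6875, f₃=9.296875, f₄=13.75, f₅=19.046875, f₆=25.1875, f₇=32.171875, f₈=40.
(h/2)·[f₀ + 2f₁ + 2f₂ + 2f₃ + 2f₄ + 2f₅ + 2f₆ + 2f₇ + f₈] = 0.1875·(257.125) = 48.2109375.

48.2109375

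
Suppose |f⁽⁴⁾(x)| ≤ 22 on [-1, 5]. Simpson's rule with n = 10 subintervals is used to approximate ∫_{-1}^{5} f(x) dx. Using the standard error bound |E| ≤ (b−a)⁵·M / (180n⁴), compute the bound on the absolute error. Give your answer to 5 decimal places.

|E| ≤ (6)⁵·22 / (180·10⁴) = 171072/1800000 = 0.09504.

0.09504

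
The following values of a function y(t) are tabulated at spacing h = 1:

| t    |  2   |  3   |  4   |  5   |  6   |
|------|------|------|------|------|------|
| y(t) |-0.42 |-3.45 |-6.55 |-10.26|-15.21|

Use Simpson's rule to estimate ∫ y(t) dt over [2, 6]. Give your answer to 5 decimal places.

h = 1, n = 4.
(h/3)·[y₀ + 4y₁ + 2y₂ + 4y₃ + y₄] = 0.333333·(-83.57) = -27.85667.

-27.85667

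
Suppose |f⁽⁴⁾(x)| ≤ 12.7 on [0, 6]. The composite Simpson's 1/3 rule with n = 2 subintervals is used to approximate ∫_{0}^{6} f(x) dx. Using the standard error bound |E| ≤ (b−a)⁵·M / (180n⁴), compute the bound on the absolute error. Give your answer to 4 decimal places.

34.2900

|E| ≤ (6)⁵·12.7 / (180·2⁴) = 98755.2/2880 = 34.2900.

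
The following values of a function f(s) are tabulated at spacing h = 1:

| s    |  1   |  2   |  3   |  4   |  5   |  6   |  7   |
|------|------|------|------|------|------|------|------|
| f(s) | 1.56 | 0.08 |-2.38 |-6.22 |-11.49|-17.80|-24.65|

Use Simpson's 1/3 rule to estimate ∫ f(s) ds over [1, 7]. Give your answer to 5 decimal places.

-48.86333

h = 1, n = 6.
(h/3)·[y₀ + 4y₁ + 2y₂ + 4y₃ + 2y₄ + 4y₅ + y₆] = 0.333333·(-146.59) = -48.86333.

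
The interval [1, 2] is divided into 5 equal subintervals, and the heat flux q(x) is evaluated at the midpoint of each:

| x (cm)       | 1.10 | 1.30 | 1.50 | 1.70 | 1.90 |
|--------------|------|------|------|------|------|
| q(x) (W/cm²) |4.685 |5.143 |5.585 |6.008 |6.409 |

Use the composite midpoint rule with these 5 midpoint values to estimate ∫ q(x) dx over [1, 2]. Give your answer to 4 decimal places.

5.5660

h = 0.2, n = 5.
h·[y(m₁) + y(m₂) + y(m₃) + y(m₄) + y(m₅)] = 0.2·(27.830) = 5.5660.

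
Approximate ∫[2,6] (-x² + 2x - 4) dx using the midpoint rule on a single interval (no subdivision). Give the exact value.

-48

M = (b−a)·f(4) = 4·(-12) = -48.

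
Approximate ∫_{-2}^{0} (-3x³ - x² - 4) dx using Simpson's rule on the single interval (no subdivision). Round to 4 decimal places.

1.3333

S = (b−a)/6 · [f(-2) + 4f(-1) + f(0)] = 0.333333·[16 + 4·(-2) + (-4)] = 1.3333.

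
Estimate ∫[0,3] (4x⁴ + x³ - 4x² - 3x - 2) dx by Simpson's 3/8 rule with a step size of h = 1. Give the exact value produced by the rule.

162.75

h = (3 − 0)/3 = 1.
Nodes x₀,…,x₃ = 0, 1, 2, 3.
f(x) = 4x⁴ + x³ - 4x² - 3x - 2: f₀=-2, f₁=-4, f₂=48, f₃=304.
(3h/8)·[f₀ + 3f₁ + 3f₂ + f₃] = 0.375·(434) = 162.75.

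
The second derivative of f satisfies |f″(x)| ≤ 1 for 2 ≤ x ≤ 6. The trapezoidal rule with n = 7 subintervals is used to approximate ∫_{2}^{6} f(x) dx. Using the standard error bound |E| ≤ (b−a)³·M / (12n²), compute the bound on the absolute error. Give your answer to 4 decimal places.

0.1088

|E| ≤ (4)³·1 / (12·7²) = 64/588 = 0.1088.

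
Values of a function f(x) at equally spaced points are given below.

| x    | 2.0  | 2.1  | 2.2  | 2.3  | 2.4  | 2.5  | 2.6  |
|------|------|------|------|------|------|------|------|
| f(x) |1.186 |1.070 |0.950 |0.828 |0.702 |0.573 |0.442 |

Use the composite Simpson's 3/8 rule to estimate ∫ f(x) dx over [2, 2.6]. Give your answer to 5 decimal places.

0.49384

h = 0.1, n = 6.
(3h/8)·[y₀ + 3y₁ + 3y₂ + 2y₃ + 3y₄ + 3y₅ + y₆] = 0.0375·(13.169) = 0.49384.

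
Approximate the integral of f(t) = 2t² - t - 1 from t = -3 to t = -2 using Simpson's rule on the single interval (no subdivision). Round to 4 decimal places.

S = (b−a)/6 · [f(-3) + 4f(-2.5) + f(-2)] = 0.166667·[20 + 4·14 + 9] = 14.1667.

14.1667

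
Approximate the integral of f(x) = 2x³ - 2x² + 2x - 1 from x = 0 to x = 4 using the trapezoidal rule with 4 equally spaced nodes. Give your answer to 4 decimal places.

109.1852

h = (4 − 0)/3 = 1.333333.
Nodes x₀,…,x₃ = 0, 1.333333, 2.666667, 4.
f(x) = 2x³ - 2x² + 2x - 1: f₀=-1, f₁=2.851852, f₂=28.037037, f₃=103.
(h/2)·[f₀ + 2f₁ + 2f₂ + f₃] = 0.666667·(163.777778) = 109.1852.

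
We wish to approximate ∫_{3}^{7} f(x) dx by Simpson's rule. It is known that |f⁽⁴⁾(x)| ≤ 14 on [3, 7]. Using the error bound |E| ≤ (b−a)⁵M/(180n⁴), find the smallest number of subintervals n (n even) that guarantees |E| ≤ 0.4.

4

Need 14336/(180n⁴) ≤ 0.4.
n⁴ ≥ 14336/(180·0.4) = 199.111 ⇒ n ≥ 3.7564, so the smallest even n is 4. (n must be even for Simpson's rule.)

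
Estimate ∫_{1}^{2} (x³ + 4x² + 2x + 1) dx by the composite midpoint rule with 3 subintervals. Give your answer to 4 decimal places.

h = (2 − 1)/3 = 0.333333.
Midpoints m₁,…,m₃ = 1.166667, 1.5, 1.833333.
f(m₁)=10.365741, f(m₂)=16.375, f(m₃)=24.273148.
h·[f(m₁) + f(m₂) + f(m₃)] = 0.333333·(51.013889) = 17.0046.

17.0046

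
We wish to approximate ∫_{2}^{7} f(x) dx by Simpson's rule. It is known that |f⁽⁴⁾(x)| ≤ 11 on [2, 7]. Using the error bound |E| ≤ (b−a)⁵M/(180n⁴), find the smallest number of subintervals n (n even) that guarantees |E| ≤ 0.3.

Need 34375/(180n⁴) ≤ 0.3.
n⁴ ≥ 34375/(180·0.3) = 636.574 ⇒ n ≥ 5.0230, so the smallest even n is 6. (n must be even for Simpson's rule.)

6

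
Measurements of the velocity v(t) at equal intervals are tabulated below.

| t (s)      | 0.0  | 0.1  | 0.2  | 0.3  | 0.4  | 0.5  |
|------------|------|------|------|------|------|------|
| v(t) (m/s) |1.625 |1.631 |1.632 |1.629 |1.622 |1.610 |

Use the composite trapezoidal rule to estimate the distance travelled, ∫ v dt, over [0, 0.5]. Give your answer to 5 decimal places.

h = 0.1, n = 5.
(h/2)·[y₀ + 2y₁ + 2y₂ + 2y₃ + 2y₄ + y₅] = 0.05·(16.263) = 0.81315.

0.81315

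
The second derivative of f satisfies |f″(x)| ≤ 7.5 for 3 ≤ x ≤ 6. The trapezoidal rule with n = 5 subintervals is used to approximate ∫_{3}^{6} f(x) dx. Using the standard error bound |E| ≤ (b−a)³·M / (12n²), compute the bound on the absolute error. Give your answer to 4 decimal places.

|E| ≤ (3)³·7.5 / (12·5²) = 202.5/300 = 0.6750.

0.6750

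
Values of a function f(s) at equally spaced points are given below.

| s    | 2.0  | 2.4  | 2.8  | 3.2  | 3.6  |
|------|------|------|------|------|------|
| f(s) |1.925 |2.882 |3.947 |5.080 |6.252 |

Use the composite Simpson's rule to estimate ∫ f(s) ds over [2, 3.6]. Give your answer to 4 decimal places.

h = 0.4, n = 4.
(h/3)·[y₀ + 4y₁ + 2y₂ + 4y₃ + y₄] = 0.133333·(47.919) = 6.3892.

6.3892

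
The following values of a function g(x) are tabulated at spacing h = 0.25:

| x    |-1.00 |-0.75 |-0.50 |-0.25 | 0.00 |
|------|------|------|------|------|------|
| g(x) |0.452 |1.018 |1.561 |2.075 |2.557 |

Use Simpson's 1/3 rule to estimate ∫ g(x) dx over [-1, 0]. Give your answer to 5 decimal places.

h = 0.25, n = 4.
(h/3)·[y₀ + 4y₁ + 2y₂ + 4y₃ + y₄] = 0.083333·(18.503) = 1.54192.

1.54192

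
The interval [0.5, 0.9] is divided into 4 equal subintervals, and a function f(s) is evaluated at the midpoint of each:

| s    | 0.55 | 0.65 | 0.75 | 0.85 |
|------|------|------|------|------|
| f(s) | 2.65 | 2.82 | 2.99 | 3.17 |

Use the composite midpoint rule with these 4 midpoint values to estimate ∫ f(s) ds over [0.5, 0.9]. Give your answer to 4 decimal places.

h = 0.1, n = 4.
h·[y(m₁) + y(m₂) + y(m₃) + y(m₄)] = 0.1·(11.63) = 1.1630.

1.1630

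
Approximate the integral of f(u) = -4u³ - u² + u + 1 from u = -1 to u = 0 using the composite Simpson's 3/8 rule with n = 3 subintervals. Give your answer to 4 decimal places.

1.1667

h = (0 − (-1))/3 = 0.333333.
Nodes u₀,…,u₃ = -1, -0.666667, -0.333333, 0.
f(u) = -4u³ - u² + u + 1: f₀=3, f₁=1.074074, f₂=0.703704, f₃=1.
(3h/8)·[f₀ + 3f₁ + 3f₂ + f₃] = 0.125·(9.333333) = 1.1667.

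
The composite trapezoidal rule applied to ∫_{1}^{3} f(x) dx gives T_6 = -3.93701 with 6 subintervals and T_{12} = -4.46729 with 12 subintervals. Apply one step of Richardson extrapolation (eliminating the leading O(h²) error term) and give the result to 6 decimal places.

-4.644050

R = (4·T_{12} − T_6) / 3 = (4·(-4.46729) − (-3.93701))/3 = (-13.93215)/3 = -4.644050.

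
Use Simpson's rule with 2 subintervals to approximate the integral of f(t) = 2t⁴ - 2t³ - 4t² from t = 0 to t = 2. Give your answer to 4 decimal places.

h = (2 − 0)/2 = 1.
Nodes t₀,…,t₂ = 0, 1, 2.
f(t) = 2t⁴ - 2t³ - 4t²: f₀=0, f₁=-4, f₂=0.
(h/3)·[f₀ + 4f₁ + f₂] = 0.333333·(-16) = -5.3333.

-5.3333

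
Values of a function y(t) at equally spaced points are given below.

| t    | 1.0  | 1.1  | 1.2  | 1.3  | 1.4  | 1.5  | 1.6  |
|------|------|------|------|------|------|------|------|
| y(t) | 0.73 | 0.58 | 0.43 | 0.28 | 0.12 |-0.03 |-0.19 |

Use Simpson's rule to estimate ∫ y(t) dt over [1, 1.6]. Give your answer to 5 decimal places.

0.16533

h = 0.1, n = 6.
(h/3)·[y₀ + 4y₁ + 2y₂ + 4y₃ + 2y₄ + 4y₅ + y₆] = 0.033333·(4.96) = 0.16533.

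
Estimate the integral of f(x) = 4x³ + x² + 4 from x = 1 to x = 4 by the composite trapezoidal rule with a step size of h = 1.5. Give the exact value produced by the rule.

h = (4 − 1)/2 = 1.5.
Nodes x₀,…,x₂ = 1, 2.5, 4.
f(x) = 4x³ + x² + 4: f₀=9, f₁=72.75, f₂=276.
(h/2)·[f₀ + 2f₁ + f₂] = 0.75·(430.5) = 322.875.

322.875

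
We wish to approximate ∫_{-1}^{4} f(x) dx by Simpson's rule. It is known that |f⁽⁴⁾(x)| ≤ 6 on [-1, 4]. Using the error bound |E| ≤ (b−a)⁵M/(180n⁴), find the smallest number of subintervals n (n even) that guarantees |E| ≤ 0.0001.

Need 18750/(180n⁴) ≤ 0.0001.
n⁴ ≥ 18750/(180·0.0001) = 1.04167e+06 ⇒ n ≥ 31.9472, so the smallest even n is 32. (n must be even for Simpson's rule.)

32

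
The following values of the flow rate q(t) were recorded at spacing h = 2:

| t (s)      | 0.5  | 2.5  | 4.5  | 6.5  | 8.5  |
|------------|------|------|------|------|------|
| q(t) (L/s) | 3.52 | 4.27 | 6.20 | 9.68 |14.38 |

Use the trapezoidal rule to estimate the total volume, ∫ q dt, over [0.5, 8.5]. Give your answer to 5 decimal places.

h = 2, n = 4.
(h/2)·[y₀ + 2y₁ + 2y₂ + 2y₃ + y₄] = 1·(58.20) = 58.20000.

58.20000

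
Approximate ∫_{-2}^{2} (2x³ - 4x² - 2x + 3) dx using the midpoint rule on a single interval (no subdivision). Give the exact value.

12

M = (b−a)·f(0) = 4·(3) = 12.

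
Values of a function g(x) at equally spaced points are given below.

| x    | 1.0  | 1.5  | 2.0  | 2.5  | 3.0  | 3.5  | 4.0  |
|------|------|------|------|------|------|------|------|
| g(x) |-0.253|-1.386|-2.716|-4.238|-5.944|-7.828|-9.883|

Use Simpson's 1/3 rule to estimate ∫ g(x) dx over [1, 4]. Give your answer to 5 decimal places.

-13.54400

h = 0.5, n = 6.
(h/3)·[y₀ + 4y₁ + 2y₂ + 4y₃ + 2y₄ + 4y₅ + y₆] = 0.166667·(-81.264) = -13.54400.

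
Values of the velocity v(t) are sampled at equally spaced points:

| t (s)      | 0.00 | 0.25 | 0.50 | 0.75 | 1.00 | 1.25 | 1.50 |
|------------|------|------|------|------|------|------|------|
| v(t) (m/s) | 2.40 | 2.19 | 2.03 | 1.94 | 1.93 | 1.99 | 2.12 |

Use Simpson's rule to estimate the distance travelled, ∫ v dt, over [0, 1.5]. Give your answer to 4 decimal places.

h = 0.25, n = 6.
(h/3)·[y₀ + 4y₁ + 2y₂ + 4y₃ + 2y₄ + 4y₅ + y₆] = 0.083333·(36.92) = 3.0767.

3.0767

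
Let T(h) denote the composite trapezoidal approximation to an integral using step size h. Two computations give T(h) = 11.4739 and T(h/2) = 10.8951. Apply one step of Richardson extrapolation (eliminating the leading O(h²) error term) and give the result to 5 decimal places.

R = (4·T(h/2) − T(h)) / 3 = (4·10.8951 − 11.4739)/3 = (32.1065)/3 = 10.70217.

10.70217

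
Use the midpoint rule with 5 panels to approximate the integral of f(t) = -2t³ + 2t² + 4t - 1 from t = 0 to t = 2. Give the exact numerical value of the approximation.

h = (2 − 0)/5 = 0.4.
Midpoints m₁,…,m₅ = 0.2, 0.6, 1, 1.4, 1.8.
f(m₁)=-0.136, f(m₂)=1.688, f(m₃)=3, f(m₄)=3.032, f(m₅)=1.016.
h·[f(m₁) + f(m₂) + f(m₃) + f(m₄) + f(m₅)] = 0.4·(8.6) = 3.44.

3.44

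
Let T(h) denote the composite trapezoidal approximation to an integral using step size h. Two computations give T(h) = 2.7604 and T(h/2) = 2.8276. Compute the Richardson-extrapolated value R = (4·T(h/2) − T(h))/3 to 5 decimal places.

R = (4·T(h/2) − T(h)) / 3 = (4·2.8276 − 2.7604)/3 = (8.5500)/3 = 2.85000.

2.85000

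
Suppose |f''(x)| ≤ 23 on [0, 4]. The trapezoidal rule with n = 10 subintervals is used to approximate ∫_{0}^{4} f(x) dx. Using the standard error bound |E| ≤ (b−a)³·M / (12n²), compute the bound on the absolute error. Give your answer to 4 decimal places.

|E| ≤ (4)³·23 / (12·10²) = 1472/1200 = 1.2267.

1.2267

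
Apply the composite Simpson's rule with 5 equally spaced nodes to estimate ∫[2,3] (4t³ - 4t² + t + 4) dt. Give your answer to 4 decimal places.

h = (3 − 2)/4 = 0.25.
Nodes t₀,…,t₄ = 2, 2.25, 2.5, 2.75, 3.
f(t) = 4t³ - 4t² + t + 4: f₀=22, f₁=31.5625, f₂=44, f₃=59.6875, f₄=79.
(h/3)·[f₀ + 4f₁ + 2f₂ + 4f₃ + f₄] = 0.083333·(554) = 46.1667.

46.1667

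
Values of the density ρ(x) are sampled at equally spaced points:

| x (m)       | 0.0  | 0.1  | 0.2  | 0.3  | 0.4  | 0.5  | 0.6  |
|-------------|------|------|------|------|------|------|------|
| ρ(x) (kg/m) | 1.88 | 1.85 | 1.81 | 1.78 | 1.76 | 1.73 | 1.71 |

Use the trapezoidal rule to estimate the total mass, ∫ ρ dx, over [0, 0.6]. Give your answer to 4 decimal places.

h = 0.1, n = 6.
(h/2)·[y₀ + 2y₁ + 2y₂ + 2y₃ + 2y₄ + 2y₅ + y₆] = 0.05·(21.45) = 1.0725.

1.0725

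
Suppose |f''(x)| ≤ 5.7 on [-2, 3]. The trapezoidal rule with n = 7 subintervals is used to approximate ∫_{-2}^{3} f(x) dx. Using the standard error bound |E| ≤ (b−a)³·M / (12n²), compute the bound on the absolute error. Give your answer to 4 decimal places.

|E| ≤ (5)³·5.7 / (12·7²) = 712.5/588 = 1.2117.

1.2117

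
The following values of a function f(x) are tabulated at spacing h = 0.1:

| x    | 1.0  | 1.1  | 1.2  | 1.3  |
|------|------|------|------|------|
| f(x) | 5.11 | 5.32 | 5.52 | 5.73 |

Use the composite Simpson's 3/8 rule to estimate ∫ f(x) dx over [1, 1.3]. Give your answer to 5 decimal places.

1.62600

h = 0.1, n = 3.
(3h/8)·[y₀ + 3y₁ + 3y₂ + y₃] = 0.0375·(43.36) = 1.62600.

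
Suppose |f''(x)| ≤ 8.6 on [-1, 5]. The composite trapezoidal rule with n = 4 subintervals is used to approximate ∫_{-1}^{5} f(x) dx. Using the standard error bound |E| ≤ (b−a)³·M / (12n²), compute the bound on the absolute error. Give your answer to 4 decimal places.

9.6750

|E| ≤ (6)³·8.6 / (12·4²) = 1857.6/192 = 9.6750.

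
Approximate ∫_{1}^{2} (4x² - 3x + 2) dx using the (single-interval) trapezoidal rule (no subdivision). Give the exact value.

7.5

T = (b−a)/2 · [f(1) + f(2)] = 0.5·[3 + 12] = 7.5.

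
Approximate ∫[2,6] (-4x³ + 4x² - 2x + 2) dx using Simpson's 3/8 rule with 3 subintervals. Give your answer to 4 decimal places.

h = (6 − 2)/3 = 1.333333.
Nodes x₀,…,x₃ = 2, 3.333333, 4.666667, 6.
f(x) = -4x³ + 4x² - 2x + 2: f₀=-18, f₁=-108.370370, f₂=-326.740741, f₃=-730.
(3h/8)·[f₀ + 3f₁ + 3f₂ + f₃] = 0.5·(-2053.333333) = -1026.6667.

-1026.6667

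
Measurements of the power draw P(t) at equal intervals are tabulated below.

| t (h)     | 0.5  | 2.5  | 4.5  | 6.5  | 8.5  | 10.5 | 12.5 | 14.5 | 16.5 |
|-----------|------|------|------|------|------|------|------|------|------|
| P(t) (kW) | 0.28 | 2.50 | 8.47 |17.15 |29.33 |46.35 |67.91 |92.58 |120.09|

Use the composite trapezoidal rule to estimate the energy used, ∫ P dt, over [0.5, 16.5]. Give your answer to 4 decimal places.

h = 2, n = 8.
(h/2)·[y₀ + 2y₁ + 2y₂ + 2y₃ + 2y₄ + 2y₅ + 2y₆ + 2y₇ + y₈] = 1·(648.95) = 648.9500.

648.9500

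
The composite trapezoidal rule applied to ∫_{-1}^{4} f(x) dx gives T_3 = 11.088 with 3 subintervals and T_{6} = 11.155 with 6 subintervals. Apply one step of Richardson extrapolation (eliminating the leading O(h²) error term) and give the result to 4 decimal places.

R = (4·T_{6} − T_3) / 3 = (4·11.155 − 11.088)/3 = (33.532)/3 = 11.1773.

11.1773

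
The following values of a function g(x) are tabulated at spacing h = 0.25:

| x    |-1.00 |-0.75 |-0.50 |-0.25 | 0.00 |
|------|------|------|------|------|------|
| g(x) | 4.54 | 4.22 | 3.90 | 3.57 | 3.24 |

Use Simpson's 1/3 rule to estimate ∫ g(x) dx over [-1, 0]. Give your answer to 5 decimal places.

3.89500

h = 0.25, n = 4.
(h/3)·[y₀ + 4y₁ + 2y₂ + 4y₃ + y₄] = 0.083333·(46.74) = 3.89500.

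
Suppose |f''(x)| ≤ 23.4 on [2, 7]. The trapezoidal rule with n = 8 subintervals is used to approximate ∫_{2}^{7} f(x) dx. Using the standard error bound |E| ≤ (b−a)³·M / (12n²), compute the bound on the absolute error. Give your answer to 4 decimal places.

3.8086

|E| ≤ (5)³·23.4 / (12·8²) = 2925/768 = 3.8086.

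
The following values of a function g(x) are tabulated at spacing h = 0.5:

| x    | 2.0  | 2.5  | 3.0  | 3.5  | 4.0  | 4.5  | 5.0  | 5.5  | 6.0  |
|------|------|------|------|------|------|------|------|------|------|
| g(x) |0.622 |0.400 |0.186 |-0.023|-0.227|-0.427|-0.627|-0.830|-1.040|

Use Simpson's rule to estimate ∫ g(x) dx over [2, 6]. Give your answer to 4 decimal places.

h = 0.5, n = 8.
(h/3)·[y₀ + 4y₁ + 2y₂ + 4y₃ + 2y₄ + 4y₅ + 2y₆ + 4y₇ + y₈] = 0.166667·(-5.274) = -0.8790.

-0.8790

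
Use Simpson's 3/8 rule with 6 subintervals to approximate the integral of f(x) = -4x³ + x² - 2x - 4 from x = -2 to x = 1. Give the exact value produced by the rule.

9

h = (1 − (-2))/6 = 0.5.
Nodes x₀,…,x₆ = -2, -1.5, -1, -0.5, 0, 0.5, 1.
f(x) = -4x³ + x² - 2x - 4: f₀=36, f₁=14.75, f₂=3, f₃=-2.25, f₄=-4, f₅=-5.25, f₆=-9.
(3h/8)·[f₀ + 3f₁ + 3f₂ + 2f₃ + 3f₄ + 3f₅ + f₆] = 0.1875·(48) = 9.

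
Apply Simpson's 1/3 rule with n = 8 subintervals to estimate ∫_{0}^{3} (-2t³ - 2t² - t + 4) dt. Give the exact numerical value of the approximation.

-51

h = (3 − 0)/8 = 0.375.
Nodes t₀,…,t₈ = 0, 0.375, 0.75, 1.125, 1.5, 1.875, 2.25, 2.625, 3.
f(t) = -2t³ - 2t² - t + 4: f₀=4, f₁=3.23828125, f₂=1.28125, f₃=-2.50390625, f₄=-8.75, f₅=-18.08984375, f₆=-31.15625, f₇=-48.58203125, f₈=-71.
(h/3)·[f₀ + 4f₁ + 2f₂ + 4f₃ + 2f₄ + 4f₅ + 2f₆ + 4f₇ + f₈] = 0.125·(-408) = -51.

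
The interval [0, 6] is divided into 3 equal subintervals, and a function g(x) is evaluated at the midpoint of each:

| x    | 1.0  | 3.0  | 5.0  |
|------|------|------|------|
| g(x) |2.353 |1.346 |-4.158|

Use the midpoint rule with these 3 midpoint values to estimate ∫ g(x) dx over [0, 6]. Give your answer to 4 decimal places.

h = 2, n = 3.
h·[y(m₁) + y(m₂) + y(m₃)] = 2·(-0.459) = -0.9180.

-0.9180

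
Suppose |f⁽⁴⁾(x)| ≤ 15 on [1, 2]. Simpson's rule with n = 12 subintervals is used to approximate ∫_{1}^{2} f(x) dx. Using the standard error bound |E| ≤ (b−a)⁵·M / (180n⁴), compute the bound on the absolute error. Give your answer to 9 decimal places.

0.000004019

|E| ≤ (1)⁵·15 / (180·12⁴) = 15/3732480 = 0.000004019.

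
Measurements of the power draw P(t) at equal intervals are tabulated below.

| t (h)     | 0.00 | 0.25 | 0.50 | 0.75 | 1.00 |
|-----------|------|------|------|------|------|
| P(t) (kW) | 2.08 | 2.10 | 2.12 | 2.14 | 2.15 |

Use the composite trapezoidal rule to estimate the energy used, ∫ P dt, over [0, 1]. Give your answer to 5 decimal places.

2.11875

h = 0.25, n = 4.
(h/2)·[y₀ + 2y₁ + 2y₂ + 2y₃ + y₄] = 0.125·(16.95) = 2.11875.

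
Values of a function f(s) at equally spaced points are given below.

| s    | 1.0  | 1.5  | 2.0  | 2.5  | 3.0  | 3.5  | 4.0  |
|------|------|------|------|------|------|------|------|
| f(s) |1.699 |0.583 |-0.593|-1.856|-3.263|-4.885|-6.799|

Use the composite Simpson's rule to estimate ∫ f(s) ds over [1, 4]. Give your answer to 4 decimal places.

h = 0.5, n = 6.
(h/3)·[y₀ + 4y₁ + 2y₂ + 4y₃ + 2y₄ + 4y₅ + y₆] = 0.166667·(-37.444) = -6.2407.

-6.2407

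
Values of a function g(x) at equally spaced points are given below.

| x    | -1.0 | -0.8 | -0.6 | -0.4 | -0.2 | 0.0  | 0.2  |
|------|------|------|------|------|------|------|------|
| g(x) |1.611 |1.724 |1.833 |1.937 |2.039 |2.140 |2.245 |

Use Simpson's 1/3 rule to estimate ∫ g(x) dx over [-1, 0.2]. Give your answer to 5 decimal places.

2.32027

h = 0.2, n = 6.
(h/3)·[y₀ + 4y₁ + 2y₂ + 4y₃ + 2y₄ + 4y₅ + y₆] = 0.066667·(34.804) = 2.32027.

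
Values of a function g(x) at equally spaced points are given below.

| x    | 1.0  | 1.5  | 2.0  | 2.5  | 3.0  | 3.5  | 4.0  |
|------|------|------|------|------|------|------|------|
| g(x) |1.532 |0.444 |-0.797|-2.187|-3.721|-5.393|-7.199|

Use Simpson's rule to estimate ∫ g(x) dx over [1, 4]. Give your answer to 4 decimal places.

h = 0.5, n = 6.
(h/3)·[y₀ + 4y₁ + 2y₂ + 4y₃ + 2y₄ + 4y₅ + y₆] = 0.166667·(-43.247) = -7.2078.

-7.2078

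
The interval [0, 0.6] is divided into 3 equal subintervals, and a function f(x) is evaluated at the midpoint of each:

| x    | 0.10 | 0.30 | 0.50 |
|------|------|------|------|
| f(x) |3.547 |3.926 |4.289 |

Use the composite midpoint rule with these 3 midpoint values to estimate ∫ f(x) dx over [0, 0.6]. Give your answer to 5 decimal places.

2.35240

h = 0.2, n = 3.
h·[y(m₁) + y(m₂) + y(m₃)] = 0.2·(11.762) = 2.35240.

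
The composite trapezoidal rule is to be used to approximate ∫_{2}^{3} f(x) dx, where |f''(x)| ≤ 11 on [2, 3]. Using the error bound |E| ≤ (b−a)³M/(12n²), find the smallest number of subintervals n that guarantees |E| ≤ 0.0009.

Need 11/(12n²) ≤ 0.0009.
n² ≥ 11/(12·0.0009) = 1018.52 ⇒ n ≥ 31.9142, so the smallest n is 32.

32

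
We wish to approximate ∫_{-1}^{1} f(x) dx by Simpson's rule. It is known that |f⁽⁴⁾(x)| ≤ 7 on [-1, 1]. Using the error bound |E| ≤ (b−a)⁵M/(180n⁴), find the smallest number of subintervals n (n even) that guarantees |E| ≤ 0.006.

Need 224/(180n⁴) ≤ 0.006.
n⁴ ≥ 224/(180·0.006) = 207.407 ⇒ n ≥ 3.7950, so the smallest even n is 4. (n must be even for Simpson's rule.)

4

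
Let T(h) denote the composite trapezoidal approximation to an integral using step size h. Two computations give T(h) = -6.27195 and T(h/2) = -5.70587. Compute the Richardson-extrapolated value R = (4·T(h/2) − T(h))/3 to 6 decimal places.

R = (4·T(h/2) − T(h)) / 3 = (4·(-5.70587) − (-6.27195))/3 = (-16.55153)/3 = -5.517177.

-5.517177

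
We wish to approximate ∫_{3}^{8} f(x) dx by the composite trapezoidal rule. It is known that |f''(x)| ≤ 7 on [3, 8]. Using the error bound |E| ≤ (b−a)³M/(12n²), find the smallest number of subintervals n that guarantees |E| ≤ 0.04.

43

Need 875/(12n²) ≤ 0.04.
n² ≥ 875/(12·0.04) = 1822.92 ⇒ n ≥ 42.6956, so the smallest n is 43.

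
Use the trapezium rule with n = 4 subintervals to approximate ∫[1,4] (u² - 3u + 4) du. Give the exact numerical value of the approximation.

h = (4 − 1)/4 = 0.75.
Nodes u₀,…,u₄ = 1, 1.75, 2.5, 3.25, 4.
f(u) = u² - 3u + 4: f₀=2, f₁=1.8125, f₂=2.75, f₃=4.8125, f₄=8.
(h/2)·[f₀ + 2f₁ + 2f₂ + 2f₃ + f₄] = 0.375·(28.75) = 10.78125.

10.78125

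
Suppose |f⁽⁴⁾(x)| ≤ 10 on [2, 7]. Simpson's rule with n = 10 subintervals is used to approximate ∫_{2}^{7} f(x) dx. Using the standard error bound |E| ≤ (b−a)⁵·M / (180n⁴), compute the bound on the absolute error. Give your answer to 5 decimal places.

|E| ≤ (5)⁵·10 / (180·10⁴) = 31250/1800000 = 0.01736.

0.01736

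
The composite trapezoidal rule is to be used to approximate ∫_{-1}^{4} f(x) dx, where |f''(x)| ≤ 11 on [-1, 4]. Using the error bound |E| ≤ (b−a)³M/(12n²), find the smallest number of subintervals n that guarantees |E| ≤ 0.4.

Need 1375/(12n²) ≤ 0.4.
n² ≥ 1375/(12·0.4) = 286.458 ⇒ n ≥ 16.9251, so the smallest n is 17.

17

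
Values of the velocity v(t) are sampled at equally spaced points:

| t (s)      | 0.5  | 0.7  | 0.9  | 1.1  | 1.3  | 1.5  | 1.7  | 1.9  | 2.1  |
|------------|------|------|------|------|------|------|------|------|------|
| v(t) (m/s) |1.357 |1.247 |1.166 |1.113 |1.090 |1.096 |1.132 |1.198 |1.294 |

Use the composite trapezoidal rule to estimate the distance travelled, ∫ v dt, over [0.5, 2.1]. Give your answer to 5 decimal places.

1.87350

h = 0.2, n = 8.
(h/2)·[y₀ + 2y₁ + 2y₂ + 2y₃ + 2y₄ + 2y₅ + 2y₆ + 2y₇ + y₈] = 0.1·(18.735) = 1.87350.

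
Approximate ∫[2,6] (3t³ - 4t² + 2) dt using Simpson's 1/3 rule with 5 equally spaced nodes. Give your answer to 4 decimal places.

h = (6 − 2)/4 = 1.
Nodes t₀,…,t₄ = 2, 3, 4, 5, 6.
f(t) = 3t³ - 4t² + 2: f₀=10, f₁=47, f₂=130, f₃=277, f₄=506.
(h/3)·[f₀ + 4f₁ + 2f₂ + 4f₃ + f₄] = 0.333333·(2072) = 690.6667.

690.6667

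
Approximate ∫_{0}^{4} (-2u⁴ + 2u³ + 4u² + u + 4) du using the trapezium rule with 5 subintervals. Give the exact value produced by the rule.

-192.63744

h = (4 − 0)/5 = 0.8.
Nodes u₀,…,u₅ = 0, 0.8, 1.6, 2.4, 3.2, 4.
f(u) = -2u⁴ + 2u³ + 4u² + u + 4: f₀=4, f₁=7.5648, f₂=10.9248, f₃=-9.2672, f₄=-96.0192, f₅=-312.
(h/2)·[f₀ + 2f₁ + 2f₂ + 2f₃ + 2f₄ + f₅] = 0.4·(-481.5936) = -192.63744.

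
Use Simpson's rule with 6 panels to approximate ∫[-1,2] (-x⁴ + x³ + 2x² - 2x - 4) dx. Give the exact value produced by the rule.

-11.875

h = (2 − (-1))/6 = 0.5.
Nodes x₀,…,x₆ = -1, -0.5, 0, 0.5, 1, 1.5, 2.
f(x) = -x⁴ + x³ + 2x² - 2x - 4: f₀=-2, f₁=-2.6875, f₂=-4, f₃=-4.4375, f₄=-4, f₅=-4.1875, f₆=-8.
(h/3)·[f₀ + 4f₁ + 2f₂ + 4f₃ + 2f₄ + 4f₅ + f₆] = 0.166667·(-71.25) = -11.875.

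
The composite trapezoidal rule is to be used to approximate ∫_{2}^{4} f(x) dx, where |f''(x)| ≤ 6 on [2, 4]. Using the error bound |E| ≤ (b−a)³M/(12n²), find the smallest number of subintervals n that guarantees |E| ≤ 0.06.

Need 48/(12n²) ≤ 0.06.
n² ≥ 48/(12·0.06) = 66.6667 ⇒ n ≥ 8.1650, so the smallest n is 9.

9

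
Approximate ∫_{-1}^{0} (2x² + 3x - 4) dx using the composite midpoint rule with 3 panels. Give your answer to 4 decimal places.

-4.8519

h = (0 − (-1))/3 = 0.333333.
Midpoints m₁,…,m₃ = -0.833333, -0.5, -0.166667.
f(m₁)=-5.111111, f(m₂)=-5, f(m₃)=-4.444444.
h·[f(m₁) + f(m₂) + f(m₃)] = 0.333333·(-14.555556) = -4.8519.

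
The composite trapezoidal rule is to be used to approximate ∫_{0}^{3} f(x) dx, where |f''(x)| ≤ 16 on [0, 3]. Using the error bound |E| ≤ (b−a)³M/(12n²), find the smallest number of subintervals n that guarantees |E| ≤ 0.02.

Need 432/(12n²) ≤ 0.02.
n² ≥ 432/(12·0.02) = 1800 ⇒ n ≥ 42.4264, so the smallest n is 43.

43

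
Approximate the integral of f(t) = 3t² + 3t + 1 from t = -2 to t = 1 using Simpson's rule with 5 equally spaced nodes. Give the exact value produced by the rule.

h = (1 − (-2))/4 = 0.75.
Nodes t₀,…,t₄ = -2, -1.25, -0.5, 0.25, 1.
f(t) = 3t² + 3t + 1: f₀=7, f₁=1.9375, f₂=0.25, f₃=1.9375, f₄=7.
(h/3)·[f₀ + 4f₁ + 2f₂ + 4f₃ + f₄] = 0.25·(30) = 7.5.

7.5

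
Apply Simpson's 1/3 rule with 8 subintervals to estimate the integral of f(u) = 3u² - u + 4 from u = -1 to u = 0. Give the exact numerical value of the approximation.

h = (0 − (-1))/8 = 0.125.
Nodes u₀,…,u₈ = -1, -0.875, -0.75, -0.625, -0.5, -0.375, -0.25, -0.125, 0.
f(u) = 3u² - u + 4: f₀=8, f₁=7.171875, f₂=6.4375, f₃=5.796875, f₄=5.25, f₅=4.796875, f₆=4.4375, f₇=4.171875, f₈=4.
(h/3)·[f₀ + 4f₁ + 2f₂ + 4f₃ + 2f₄ + 4f₅ + 2f₆ + 4f₇ + f₈] = 0.041667·(132) = 5.5.

5.5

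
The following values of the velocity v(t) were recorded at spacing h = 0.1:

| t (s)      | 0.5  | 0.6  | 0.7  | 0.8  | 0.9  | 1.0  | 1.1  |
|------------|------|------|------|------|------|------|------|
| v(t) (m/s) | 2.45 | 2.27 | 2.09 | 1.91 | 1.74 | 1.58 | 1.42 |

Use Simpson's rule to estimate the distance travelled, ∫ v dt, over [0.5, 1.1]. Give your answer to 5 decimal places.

1.15233

h = 0.1, n = 6.
(h/3)·[y₀ + 4y₁ + 2y₂ + 4y₃ + 2y₄ + 4y₅ + y₆] = 0.033333·(34.57) = 1.15233.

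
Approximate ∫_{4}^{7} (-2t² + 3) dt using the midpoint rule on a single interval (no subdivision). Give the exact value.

-172.5

M = (b−a)·f(5.5) = 3·(-57.5) = -172.5.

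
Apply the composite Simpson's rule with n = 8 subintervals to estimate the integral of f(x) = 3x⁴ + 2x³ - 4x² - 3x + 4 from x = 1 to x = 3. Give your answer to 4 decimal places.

146.5365

h = (3 − 1)/8 = 0.25.
Nodes x₀,…,x₈ = 1, 1.25, 1.5, 1.75, 2, 2.25, 2.5, 2.75, 3.
f(x) = 3x⁴ + 2x³ - 4x² - 3x + 4: f₀=2, f₁=5.23046875, f₂=12.4375, f₃=25.35546875, f₄=46, f₅=76.66796875, f₆=119.9375, f₇=178.66796875, f₈=256.
(h/3)·[f₀ + 4f₁ + 2f₂ + 4f₃ + 2f₄ + 4f₅ + 2f₆ + 4f₇ + f₈] = 0.083333·(1758.4375) = 146.5365.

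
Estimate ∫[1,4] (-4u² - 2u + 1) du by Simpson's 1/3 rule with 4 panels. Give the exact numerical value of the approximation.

-96

h = (4 − 1)/4 = 0.75.
Nodes u₀,…,u₄ = 1, 1.75, 2.5, 3.25, 4.
f(u) = -4u² - 2u + 1: f₀=-5, f₁=-14.75, f₂=-29, f₃=-47.75, f₄=-71.
(h/3)·[f₀ + 4f₁ + 2f₂ + 4f₃ + f₄] = 0.25·(-384) = -96.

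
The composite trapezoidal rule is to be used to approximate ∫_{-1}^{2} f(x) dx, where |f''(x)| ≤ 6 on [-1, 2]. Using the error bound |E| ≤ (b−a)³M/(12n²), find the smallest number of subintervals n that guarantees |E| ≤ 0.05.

Need 162/(12n²) ≤ 0.05.
n² ≥ 162/(12·0.05) = 270 ⇒ n ≥ 16.4317, so the smallest n is 17.

17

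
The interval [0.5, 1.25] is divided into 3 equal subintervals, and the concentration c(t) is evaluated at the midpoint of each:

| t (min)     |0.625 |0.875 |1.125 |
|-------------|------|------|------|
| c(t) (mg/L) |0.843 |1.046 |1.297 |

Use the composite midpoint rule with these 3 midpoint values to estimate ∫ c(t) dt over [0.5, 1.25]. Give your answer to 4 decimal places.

h = 0.25, n = 3.
h·[y(m₁) + y(m₂) + y(m₃)] = 0.25·(3.186) = 0.7965.

0.7965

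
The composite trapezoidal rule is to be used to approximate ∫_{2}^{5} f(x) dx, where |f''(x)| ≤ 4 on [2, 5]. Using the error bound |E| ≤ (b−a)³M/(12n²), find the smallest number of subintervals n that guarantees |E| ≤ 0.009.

Need 108/(12n²) ≤ 0.009.
n² ≥ 108/(12·0.009) = 1000 ⇒ n ≥ 31.6228, so the smallest n is 32.

32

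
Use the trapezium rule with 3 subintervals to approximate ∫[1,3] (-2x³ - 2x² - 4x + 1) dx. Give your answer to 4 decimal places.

-73.4074

h = (3 − 1)/3 = 0.666667.
Nodes x₀,…,x₃ = 1, 1.666667, 2.333333, 3.
f(x) = -2x³ - 2x² - 4x + 1: f₀=-7, f₁=-20.481481, f₂=-44.629630, f₃=-83.
(h/2)·[f₀ + 2f₁ + 2f₂ + f₃] = 0.333333·(-220.222222) = -73.4074.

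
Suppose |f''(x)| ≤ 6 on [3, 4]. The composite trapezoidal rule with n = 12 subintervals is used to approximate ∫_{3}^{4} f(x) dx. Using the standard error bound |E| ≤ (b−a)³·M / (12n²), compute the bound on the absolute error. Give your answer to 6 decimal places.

|E| ≤ (1)³·6 / (12·12²) = 6/1728 = 0.003472.

0.003472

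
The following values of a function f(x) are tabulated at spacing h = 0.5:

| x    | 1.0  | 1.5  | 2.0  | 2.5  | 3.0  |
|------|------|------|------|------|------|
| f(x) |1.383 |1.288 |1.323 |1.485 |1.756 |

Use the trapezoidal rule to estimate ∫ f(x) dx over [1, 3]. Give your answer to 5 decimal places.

2.83275

h = 0.5, n = 4.
(h/2)·[y₀ + 2y₁ + 2y₂ + 2y₃ + y₄] = 0.25·(11.331) = 2.83275.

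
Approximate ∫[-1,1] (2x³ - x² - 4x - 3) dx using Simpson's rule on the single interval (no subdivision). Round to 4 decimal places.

S = (b−a)/6 · [f(-1) + 4f(0) + f(1)] = 0.333333·[(-2) + 4·(-3) + (-6)] = -6.6667.

-6.6667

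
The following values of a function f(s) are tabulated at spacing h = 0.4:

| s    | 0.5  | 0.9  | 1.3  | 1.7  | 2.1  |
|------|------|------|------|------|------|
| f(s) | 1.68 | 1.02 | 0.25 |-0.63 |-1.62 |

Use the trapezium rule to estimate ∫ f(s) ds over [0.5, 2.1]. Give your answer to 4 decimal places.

0.2680

h = 0.4, n = 4.
(h/2)·[y₀ + 2y₁ + 2y₂ + 2y₃ + y₄] = 0.2·(1.34) = 0.2680.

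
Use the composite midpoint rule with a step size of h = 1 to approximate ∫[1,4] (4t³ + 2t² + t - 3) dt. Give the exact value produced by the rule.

h = (4 − 1)/3 = 1.
Midpoints m₁,…,m₃ = 1.5, 2.5, 3.5.
f(m₁)=16.5, f(m₂)=74.5, f(m₃)=196.5.
h·[f(m₁) + f(m₂) + f(m₃)] = 1·(287.5) = 287.5.

287.5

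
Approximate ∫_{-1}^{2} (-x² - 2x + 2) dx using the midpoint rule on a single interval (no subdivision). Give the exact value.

M = (b−a)·f(0.5) = 3·(0.75) = 2.25.

2.25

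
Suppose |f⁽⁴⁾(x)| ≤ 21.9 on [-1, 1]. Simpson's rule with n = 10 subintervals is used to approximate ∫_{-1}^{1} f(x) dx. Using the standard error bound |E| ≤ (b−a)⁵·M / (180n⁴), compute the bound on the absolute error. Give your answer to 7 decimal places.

|E| ≤ (2)⁵·21.9 / (180·10⁴) = 700.8/1800000 = 0.0003893.

0.0003893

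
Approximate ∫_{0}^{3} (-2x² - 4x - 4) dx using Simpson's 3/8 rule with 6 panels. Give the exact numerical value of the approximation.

-48

h = (3 − 0)/6 = 0.5.
Nodes x₀,…,x₆ = 0, 0.5, 1, 1.5, 2, 2.5, 3.
f(x) = -2x² - 4x - 4: f₀=-4, f₁=-6.5, f₂=-10, f₃=-14.5, f₄=-20, f₅=-26.5, f₆=-34.
(3h/8)·[f₀ + 3f₁ + 3f₂ + 2f₃ + 3f₄ + 3f₅ + f₆] = 0.1875·(-256) = -48.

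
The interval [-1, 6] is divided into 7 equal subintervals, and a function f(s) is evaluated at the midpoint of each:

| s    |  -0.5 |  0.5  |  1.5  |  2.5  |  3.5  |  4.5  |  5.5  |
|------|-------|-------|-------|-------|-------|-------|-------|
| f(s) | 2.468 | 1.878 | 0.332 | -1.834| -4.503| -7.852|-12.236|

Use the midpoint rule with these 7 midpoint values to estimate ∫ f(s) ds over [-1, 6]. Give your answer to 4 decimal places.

h = 1, n = 7.
h·[y(m₁) + y(m₂) + y(m₃) + y(m₄) + y(m₅) + y(m₆) + y(m₇)] = 1·(-21.747) = -21.7470.

-21.7470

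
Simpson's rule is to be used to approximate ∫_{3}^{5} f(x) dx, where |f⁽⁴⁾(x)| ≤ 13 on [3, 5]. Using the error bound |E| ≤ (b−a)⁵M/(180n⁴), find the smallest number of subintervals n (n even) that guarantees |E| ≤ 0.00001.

22

Need 416/(180n⁴) ≤ 0.00001.
n⁴ ≥ 416/(180·0.00001) = 231111 ⇒ n ≥ 21.9258, so the smallest even n is 22. (n must be even for Simpson's rule.)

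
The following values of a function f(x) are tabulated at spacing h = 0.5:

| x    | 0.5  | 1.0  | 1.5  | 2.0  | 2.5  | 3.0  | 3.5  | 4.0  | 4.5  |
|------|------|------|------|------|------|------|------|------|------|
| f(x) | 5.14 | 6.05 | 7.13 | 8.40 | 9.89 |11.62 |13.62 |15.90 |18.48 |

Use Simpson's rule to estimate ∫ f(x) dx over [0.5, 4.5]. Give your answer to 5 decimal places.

42.13000

h = 0.5, n = 8.
(h/3)·[y₀ + 4y₁ + 2y₂ + 4y₃ + 2y₄ + 4y₅ + 2y₆ + 4y₇ + y₈] = 0.166667·(252.78) = 42.13000.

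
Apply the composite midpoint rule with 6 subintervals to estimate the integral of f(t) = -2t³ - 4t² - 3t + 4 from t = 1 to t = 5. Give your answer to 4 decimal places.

-494.0741

h = (5 − 1)/6 = 0.666667.
Midpoints m₁,…,m₆ = 1.333333, 2, 2.666667, 3.333333, 4, 4.666667.
f(m₁)=-11.851852, f(m₂)=-34, f(m₃)=-70.370370, f(m₄)=-124.518519, f(m₅)=-200, f(m₆)=-300.370370.
h·[f(m₁) + f(m₂) + f(m₃) + f(m₄) + f(m₅) + f(m₆)] = 0.666667·(-741.111111) = -494.0741.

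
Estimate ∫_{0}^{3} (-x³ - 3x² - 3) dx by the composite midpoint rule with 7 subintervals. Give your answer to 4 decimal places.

-55.9056

h = (3 − 0)/7 = 0.428571.
Midpoints m₁,…,m₇ = 0.214286, 0.642857, 1.071429, 1.5, 1.928571, 2.357143, 2.785714.
f(m₁)=-3.147595, f(m₂)=-4.505466, f(m₃)=-7.673834, f(m₄)=-13.125, f(m₅)=-21.331268, f(m₆)=-32.764942, f(m₇)=-47.898324.
h·[f(m₁) + f(m₂) + f(m₃) + f(m₄) + f(m₅) + f(m₆) + f(m₇)] = 0.428571·(-130.446429) = -55.9056.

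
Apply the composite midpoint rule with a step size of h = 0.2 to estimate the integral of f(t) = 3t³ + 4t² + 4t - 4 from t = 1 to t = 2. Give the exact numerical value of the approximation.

22.525

h = (2 − 1)/5 = 0.2.
Midpoints m₁,…,m₅ = 1.1, 1.3, 1.5, 1.7, 1.9.
f(m₁)=9.233, f(m₂)=14.551, f(m₃)=21.125, f(m₄)=29.099, f(m₅)=38.617.
h·[f(m₁) + f(m₂) + f(m₃) + f(m₄) + f(m₅)] = 0.2·(112.625) = 22.525.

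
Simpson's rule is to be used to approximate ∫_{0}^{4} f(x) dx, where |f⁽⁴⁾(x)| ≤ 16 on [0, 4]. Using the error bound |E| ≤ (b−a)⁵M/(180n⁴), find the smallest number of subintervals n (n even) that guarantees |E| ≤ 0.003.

14

Need 16384/(180n⁴) ≤ 0.003.
n⁴ ≥ 16384/(180·0.003) = 30340.7 ⇒ n ≥ 13.1980, so the smallest even n is 14. (n must be even for Simpson's rule.)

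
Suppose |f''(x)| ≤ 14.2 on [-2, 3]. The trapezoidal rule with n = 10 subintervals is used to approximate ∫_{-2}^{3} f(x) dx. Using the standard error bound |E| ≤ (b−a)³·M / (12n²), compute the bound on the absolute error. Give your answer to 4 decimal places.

1.4792

|E| ≤ (5)³·14.2 / (12·10²) = 1775/1200 = 1.4792.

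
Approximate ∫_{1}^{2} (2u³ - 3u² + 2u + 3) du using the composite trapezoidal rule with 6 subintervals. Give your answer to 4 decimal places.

h = (2 − 1)/6 = 0.166667.
Nodes u₀,…,u₆ = 1, 1.166667, 1.333333, 1.5, 1.666667, 1.833333, 2.
f(u) = 2u³ - 3u² + 2u + 3: f₀=4, f₁=4.425926, f₂=5.074074, f₃=6, f₄=7.259259, f₅=8.907407, f₆=11.
(h/2)·[f₀ + 2f₁ + 2f₂ + 2f₃ + 2f₄ + 2f₅ + f₆] = 0.083333·(78.333333) = 6.5278.

6.5278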